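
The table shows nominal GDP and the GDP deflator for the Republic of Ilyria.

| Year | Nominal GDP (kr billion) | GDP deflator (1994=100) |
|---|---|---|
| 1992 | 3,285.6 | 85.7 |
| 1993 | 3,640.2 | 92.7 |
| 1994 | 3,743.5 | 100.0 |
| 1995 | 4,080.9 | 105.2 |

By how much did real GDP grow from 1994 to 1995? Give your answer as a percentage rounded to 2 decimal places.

Real GDP 1994 = 3743.5/1.000 = 3743.50.
Real GDP 1995 = 4080.9/1.052 = 3879.18.
Change = 3879.18/3743.50 − 1 = 0.0362.

3.62%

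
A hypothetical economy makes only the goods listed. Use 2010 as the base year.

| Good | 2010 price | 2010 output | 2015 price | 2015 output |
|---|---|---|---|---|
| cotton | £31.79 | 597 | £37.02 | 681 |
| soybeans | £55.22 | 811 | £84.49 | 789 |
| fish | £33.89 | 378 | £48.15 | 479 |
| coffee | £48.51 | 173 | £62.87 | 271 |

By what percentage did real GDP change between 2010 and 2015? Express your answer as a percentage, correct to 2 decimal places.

11.34%

Real GDP 2010 = Nominal GDP 2010 = 31.79·597 + 55.22·811 + 33.89·378 + 48.51·173 = 84964.70.
Real GDP 2015 (at 2010 prices) = 31.79·681 + 55.22·789 + 33.89·479 + 48.51·271 = 94597.09.
Real growth = 94597.09/84964.70 − 1 = 0.1134.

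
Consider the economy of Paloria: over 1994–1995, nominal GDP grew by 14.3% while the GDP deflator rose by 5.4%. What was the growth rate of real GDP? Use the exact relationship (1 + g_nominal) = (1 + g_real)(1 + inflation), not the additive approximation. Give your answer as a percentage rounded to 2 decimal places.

8.44%

(1 + g_nom) = (1 + g_real)(1 + π), so g_real = 1.1430 / 1.0540 − 1 = 0.08444.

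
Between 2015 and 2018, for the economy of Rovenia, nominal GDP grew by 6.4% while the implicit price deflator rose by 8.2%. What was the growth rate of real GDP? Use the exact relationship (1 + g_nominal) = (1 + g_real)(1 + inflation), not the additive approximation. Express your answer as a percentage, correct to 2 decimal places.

(1 + g_nom) = (1 + g_real)(1 + π), so g_real = 1.0640 / 1.0820 − 1 = -0.01664.

-1.66%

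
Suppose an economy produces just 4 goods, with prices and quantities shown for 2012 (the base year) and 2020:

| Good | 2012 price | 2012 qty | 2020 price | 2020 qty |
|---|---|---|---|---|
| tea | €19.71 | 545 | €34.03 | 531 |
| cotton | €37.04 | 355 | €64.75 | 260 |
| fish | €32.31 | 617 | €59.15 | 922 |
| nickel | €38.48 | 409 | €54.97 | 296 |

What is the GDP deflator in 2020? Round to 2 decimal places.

172.52

Nominal GDP 2020 = 34.03·531 + 64.75·260 + 59.15·922 + 54.97·296 = 105712.35.
Real GDP 2020 (at 2012 prices) = 19.71·531 + 37.04·260 + 32.31·922 + 38.48·296 = 61276.31.
Deflator = Nominal/Real × 100 = 105712.35/61276.31 × 100 = 172.517.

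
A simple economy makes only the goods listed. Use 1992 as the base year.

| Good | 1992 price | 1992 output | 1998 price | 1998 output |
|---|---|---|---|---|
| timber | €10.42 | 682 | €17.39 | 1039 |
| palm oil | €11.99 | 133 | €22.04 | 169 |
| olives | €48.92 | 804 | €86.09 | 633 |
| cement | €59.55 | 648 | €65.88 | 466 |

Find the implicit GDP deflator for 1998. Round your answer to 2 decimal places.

Nominal GDP 1998 = 17.39·1039 + 22.04·169 + 86.09·633 + 65.88·466 = 106988.02.
Real GDP 1998 (at 1992 prices) = 10.42·1039 + 11.99·169 + 48.92·633 + 59.55·466 = 71569.35.
Deflator = Nominal/Real × 100 = 106988.02/71569.35 × 100 = 149.489.

149.49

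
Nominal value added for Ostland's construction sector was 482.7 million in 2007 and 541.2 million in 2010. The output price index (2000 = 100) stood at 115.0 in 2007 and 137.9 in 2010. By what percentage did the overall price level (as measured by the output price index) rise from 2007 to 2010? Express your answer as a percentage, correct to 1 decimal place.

Price-level change = 137.9 / 115.0 − 1 = 0.1991.

19.9%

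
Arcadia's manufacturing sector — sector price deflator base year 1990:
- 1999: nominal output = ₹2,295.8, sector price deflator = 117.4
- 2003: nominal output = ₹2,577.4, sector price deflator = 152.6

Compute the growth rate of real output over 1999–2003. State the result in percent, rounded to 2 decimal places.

Deflate each year: 1999 → 2295.8/1.174 = 1955.54; 2003 → 2577.4/1.526 = 1688.99.
So real output changed by 1688.99/1955.54 − 1 = -0.1363, i.e. -13.63%.

-13.63%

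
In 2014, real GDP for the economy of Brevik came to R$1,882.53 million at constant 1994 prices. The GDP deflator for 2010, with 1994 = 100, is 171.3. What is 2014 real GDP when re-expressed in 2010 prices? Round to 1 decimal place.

R$3,224.8 million

Real GDP in 2010 prices = Real GDP in 1994 prices × (P_2010/P_1994) = 1882.53 × 1.713 = 3224.77.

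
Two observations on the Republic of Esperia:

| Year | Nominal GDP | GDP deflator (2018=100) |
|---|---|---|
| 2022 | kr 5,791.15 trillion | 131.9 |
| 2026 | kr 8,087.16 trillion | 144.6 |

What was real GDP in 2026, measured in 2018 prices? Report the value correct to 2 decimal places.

Real GDP = Nominal / (GDP deflator/100) = 8087.16 / 1.446 = 5592.78.

kr 5,592.78 trillion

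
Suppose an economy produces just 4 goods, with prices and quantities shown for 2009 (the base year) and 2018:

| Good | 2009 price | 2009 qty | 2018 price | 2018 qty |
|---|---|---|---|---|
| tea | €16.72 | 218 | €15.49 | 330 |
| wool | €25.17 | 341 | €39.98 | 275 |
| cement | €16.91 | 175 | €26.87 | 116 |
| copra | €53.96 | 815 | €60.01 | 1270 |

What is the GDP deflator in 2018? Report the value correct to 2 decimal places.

Nominal GDP 2018 = 15.49·330 + 39.98·275 + 26.87·116 + 60.01·1270 = 95435.82.
Real GDP 2018 (at 2009 prices) = 16.72·330 + 25.17·275 + 16.91·116 + 53.96·1270 = 82930.11.
Deflator = Nominal/Real × 100 = 95435.82/82930.11 × 100 = 115.080.

115.08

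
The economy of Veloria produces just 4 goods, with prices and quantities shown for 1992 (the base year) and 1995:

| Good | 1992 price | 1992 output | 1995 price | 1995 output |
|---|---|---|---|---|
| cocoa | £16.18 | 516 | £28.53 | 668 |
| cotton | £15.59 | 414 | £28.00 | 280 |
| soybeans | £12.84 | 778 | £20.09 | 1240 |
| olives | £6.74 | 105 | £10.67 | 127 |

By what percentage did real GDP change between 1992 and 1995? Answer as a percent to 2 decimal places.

Real GDP 1992 = Nominal GDP 1992 = 16.18·516 + 15.59·414 + 12.84·778 + 6.74·105 = 25500.36.
Real GDP 1995 (at 1992 prices) = 16.18·668 + 15.59·280 + 12.84·1240 + 6.74·127 = 31951.02.
Real growth = 31951.02/25500.36 − 1 = 0.2530.

25.30%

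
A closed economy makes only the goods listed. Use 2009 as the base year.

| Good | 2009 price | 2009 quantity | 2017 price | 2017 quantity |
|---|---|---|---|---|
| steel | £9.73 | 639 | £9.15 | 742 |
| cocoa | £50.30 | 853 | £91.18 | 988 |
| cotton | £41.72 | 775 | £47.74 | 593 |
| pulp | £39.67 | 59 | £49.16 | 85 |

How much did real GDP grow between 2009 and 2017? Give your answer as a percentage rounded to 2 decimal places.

1.47%

Real GDP 2009 = Nominal GDP 2009 = 9.73·639 + 50.30·853 + 41.72·775 + 39.67·59 = 83796.90.
Real GDP 2017 (at 2009 prices) = 9.73·742 + 50.30·988 + 41.72·593 + 39.67·85 = 85027.97.
Real growth = 85027.97/83796.90 − 1 = 0.0147.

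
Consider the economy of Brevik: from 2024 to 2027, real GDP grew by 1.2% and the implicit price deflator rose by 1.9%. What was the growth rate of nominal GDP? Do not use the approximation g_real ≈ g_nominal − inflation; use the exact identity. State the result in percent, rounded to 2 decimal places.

3.12%

(1 + g_nom) = (1 + g_real)(1 + π) = 1.0120 × 1.0190 = 1.03123.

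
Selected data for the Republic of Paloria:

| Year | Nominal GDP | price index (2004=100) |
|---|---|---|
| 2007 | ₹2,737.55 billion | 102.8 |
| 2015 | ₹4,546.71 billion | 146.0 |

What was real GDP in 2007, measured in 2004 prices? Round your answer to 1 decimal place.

Real GDP = Nominal / (price index/100) = 2737.55 / 1.028 = 2662.99.

₹2,663.0 billion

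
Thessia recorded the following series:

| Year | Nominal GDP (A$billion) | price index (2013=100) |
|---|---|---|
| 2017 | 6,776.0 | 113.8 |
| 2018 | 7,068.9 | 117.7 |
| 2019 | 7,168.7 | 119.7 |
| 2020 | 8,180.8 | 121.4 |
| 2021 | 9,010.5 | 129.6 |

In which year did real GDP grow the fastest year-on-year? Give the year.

2018: real = 7068.9/1.177 = 6005.86; growth vs 2017 (5954.31) = 0.87%.
2019: real = 7168.7/1.197 = 5988.89; growth vs 2018 (6005.86) = -0.28%.
2020: real = 8180.8/1.214 = 6738.71; growth vs 2019 (5988.89) = 12.52%.
2021: real = 9010.5/1.296 = 6952.55; growth vs 2020 (6738.71) = 3.17%.

2020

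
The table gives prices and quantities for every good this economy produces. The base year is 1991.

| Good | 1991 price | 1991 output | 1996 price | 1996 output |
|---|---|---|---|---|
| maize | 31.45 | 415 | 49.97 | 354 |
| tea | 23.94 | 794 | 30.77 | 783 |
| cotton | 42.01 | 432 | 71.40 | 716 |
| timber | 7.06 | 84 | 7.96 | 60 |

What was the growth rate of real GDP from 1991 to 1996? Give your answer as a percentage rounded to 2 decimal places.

Real GDP 1991 = Nominal GDP 1991 = 31.45·415 + 23.94·794 + 42.01·432 + 7.06·84 = 50801.47.
Real GDP 1996 (at 1991 prices) = 31.45·354 + 23.94·783 + 42.01·716 + 7.06·60 = 60381.08.
Real growth = 60381.08/50801.47 − 1 = 0.1886.

18.86%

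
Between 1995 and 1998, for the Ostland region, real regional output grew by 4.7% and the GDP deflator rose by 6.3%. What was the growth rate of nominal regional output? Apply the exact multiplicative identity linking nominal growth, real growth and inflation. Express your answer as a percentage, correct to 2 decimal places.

(1 + g_nom) = (1 + g_real)(1 + π) = 1.0470 × 1.0630 = 1.11296.

11.30%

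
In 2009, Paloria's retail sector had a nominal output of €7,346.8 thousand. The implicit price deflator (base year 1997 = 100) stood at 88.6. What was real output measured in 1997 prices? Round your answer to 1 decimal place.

Real output = Nominal / (implicit price deflator/100) = 7346.8 / 0.886 = 8292.10.

€8,292.1 thousand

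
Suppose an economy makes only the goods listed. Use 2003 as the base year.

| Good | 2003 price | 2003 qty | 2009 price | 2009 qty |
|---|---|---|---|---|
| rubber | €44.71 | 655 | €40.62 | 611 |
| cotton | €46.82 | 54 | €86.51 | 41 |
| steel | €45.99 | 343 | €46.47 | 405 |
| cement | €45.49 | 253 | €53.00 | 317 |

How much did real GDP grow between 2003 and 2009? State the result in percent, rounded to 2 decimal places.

Real GDP 2003 = Nominal GDP 2003 = 44.71·655 + 46.82·54 + 45.99·343 + 45.49·253 = 59096.87.
Real GDP 2009 (at 2003 prices) = 44.71·611 + 46.82·41 + 45.99·405 + 45.49·317 = 62283.71.
Real growth = 62283.71/59096.87 − 1 = 0.0539.

5.39%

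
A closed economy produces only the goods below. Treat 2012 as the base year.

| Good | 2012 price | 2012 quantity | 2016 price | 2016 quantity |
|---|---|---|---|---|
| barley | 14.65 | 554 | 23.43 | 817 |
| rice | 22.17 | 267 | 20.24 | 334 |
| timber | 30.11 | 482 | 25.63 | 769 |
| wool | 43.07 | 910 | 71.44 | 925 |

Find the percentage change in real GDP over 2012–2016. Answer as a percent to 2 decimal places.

Real GDP 2012 = Nominal GDP 2012 = 14.65·554 + 22.17·267 + 30.11·482 + 43.07·910 = 67742.21.
Real GDP 2016 (at 2012 prices) = 14.65·817 + 22.17·334 + 30.11·769 + 43.07·925 = 82368.17.
Real growth = 82368.17/67742.21 − 1 = 0.2159.

21.59%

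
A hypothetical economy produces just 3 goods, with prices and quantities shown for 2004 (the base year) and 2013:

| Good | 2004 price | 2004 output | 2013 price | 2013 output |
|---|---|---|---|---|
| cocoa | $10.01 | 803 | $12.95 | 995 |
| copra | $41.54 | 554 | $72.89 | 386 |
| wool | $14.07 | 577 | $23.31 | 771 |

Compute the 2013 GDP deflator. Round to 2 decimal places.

160.12

Nominal GDP 2013 = 12.95·995 + 72.89·386 + 23.31·771 = 58992.80.
Real GDP 2013 (at 2004 prices) = 10.01·995 + 41.54·386 + 14.07·771 = 36842.36.
Deflator = Nominal/Real × 100 = 58992.80/36842.36 × 100 = 160.122.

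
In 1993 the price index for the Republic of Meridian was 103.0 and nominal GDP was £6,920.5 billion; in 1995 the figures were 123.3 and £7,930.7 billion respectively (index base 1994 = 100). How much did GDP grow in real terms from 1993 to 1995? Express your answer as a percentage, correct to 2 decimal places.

-4.27%

Deflate each year: 1993 → 6920.5/1.030 = 6718.93; 1995 → 7930.7/1.233 = 6432.04.
So real GDP changed by 6432.04/6718.93 − 1 = -0.0427, i.e. -4.27%.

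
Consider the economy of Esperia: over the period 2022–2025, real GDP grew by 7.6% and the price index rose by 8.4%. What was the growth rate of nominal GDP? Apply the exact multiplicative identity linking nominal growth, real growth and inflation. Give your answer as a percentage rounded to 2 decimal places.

16.64%

(1 + g_nom) = (1 + g_real)(1 + π) = 1.0760 × 1.0840 = 1.16638.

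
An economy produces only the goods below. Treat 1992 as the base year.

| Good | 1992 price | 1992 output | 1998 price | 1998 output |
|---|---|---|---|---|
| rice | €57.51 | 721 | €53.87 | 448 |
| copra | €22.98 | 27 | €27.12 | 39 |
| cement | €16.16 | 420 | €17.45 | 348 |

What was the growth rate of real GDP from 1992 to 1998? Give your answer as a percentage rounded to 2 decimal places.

Real GDP 1992 = Nominal GDP 1992 = 57.51·721 + 22.98·27 + 16.16·420 = 48872.37.
Real GDP 1998 (at 1992 prices) = 57.51·448 + 22.98·39 + 16.16·348 = 32284.38.
Real growth = 32284.38/48872.37 − 1 = -0.3394.

-33.94%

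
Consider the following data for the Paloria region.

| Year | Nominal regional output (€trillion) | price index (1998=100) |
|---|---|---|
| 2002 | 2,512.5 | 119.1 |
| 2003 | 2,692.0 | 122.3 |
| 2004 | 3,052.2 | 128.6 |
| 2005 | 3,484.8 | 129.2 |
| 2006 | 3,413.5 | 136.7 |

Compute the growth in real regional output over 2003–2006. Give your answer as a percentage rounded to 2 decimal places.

Real regional output 2003 = 2692.0/1.223 = 2201.14.
Real regional output 2006 = 3413.5/1.367 = 2497.07.
Change = 2497.07/2201.14 − 1 = 0.1344.

13.44%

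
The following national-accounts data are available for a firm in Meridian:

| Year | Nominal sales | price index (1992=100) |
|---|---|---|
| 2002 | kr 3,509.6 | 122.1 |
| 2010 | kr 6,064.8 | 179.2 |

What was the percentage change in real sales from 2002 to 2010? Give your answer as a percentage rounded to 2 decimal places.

17.74%

Real sales 2002 = 3509.6 / 1.221 = 2874.37.
Real sales 2010 = 6064.8 / 1.792 = 3384.38.
Real growth = 3384.38 / 2874.37 − 1 = 0.1774.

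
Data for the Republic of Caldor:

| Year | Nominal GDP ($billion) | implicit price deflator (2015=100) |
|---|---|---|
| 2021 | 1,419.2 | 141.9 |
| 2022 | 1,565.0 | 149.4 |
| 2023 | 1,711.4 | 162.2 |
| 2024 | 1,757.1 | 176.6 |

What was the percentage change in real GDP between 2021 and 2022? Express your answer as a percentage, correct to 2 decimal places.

Real GDP 2021 = 1419.2/1.419 = 1000.14.
Real GDP 2022 = 1565.0/1.494 = 1047.52.
Change = 1047.52/1000.14 − 1 = 0.0474.

4.74%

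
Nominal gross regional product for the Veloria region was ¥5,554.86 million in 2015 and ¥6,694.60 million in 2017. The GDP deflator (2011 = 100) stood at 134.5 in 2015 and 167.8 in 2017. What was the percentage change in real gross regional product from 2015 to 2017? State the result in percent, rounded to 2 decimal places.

-3.40%

Real gross regional product 2015 = 5554.86 / 1.345 = 4130.01.
Real gross regional product 2017 = 6694.60 / 1.678 = 3989.63.
Real growth = 3989.63 / 4130.01 − 1 = -0.0340.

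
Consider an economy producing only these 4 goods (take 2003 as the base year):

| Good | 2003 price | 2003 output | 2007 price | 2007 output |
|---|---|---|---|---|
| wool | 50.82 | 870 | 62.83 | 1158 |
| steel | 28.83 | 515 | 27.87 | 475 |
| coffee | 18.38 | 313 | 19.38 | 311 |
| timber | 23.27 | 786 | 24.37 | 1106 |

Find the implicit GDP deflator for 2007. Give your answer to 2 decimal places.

114.40

Nominal GDP 2007 = 62.83·1158 + 27.87·475 + 19.38·311 + 24.37·1106 = 118975.79.
Real GDP 2007 (at 2003 prices) = 50.82·1158 + 28.83·475 + 18.38·311 + 23.27·1106 = 103996.61.
Deflator = Nominal/Real × 100 = 118975.79/103996.61 × 100 = 114.404.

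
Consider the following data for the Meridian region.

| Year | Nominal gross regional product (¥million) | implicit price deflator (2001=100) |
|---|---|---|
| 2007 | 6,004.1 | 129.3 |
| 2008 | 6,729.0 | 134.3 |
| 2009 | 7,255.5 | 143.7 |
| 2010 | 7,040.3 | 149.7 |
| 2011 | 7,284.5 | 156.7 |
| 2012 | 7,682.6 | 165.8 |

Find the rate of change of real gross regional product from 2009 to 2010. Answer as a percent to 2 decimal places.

-6.86%

Real gross regional product 2009 = 7255.5/1.437 = 5049.06.
Real gross regional product 2010 = 7040.3/1.497 = 4702.94.
Change = 4702.94/5049.06 − 1 = -0.0686.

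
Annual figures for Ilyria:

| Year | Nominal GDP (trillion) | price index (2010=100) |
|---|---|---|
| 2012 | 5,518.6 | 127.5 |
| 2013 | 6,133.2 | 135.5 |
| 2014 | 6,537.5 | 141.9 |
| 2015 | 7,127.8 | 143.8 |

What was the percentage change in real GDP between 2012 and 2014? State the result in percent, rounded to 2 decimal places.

6.44%

Real GDP 2012 = 5518.6/1.275 = 4328.31.
Real GDP 2014 = 6537.5/1.419 = 4607.12.
Change = 4607.12/4328.31 − 1 = 0.0644.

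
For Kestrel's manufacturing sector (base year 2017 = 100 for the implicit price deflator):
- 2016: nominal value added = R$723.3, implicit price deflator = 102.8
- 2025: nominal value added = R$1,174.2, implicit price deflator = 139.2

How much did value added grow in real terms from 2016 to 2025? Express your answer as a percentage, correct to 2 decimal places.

19.89%

Deflate each year: 2016 → 723.3/1.028 = 703.60; 2025 → 1174.2/1.392 = 843.53.
So real value added changed by 843.53/703.60 − 1 = 0.1989, i.e. 19.89%.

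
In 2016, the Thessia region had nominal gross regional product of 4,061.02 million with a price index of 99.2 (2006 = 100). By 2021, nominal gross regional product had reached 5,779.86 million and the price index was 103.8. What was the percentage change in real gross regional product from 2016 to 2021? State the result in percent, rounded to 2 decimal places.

Real gross regional product 2016 = 4061.02 / 0.992 = 4093.77.
Real gross regional product 2021 = 5779.86 / 1.038 = 5568.27.
Real growth = 5568.27 / 4093.77 − 1 = 0.3602.

36.02%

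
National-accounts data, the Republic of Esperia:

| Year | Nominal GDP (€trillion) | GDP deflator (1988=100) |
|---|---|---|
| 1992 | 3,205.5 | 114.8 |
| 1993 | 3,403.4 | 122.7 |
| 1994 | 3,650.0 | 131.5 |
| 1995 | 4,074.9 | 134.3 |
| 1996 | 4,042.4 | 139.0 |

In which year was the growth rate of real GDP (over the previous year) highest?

1993: real = 3403.4/1.227 = 2773.76; growth vs 1992 (2792.25) = -0.66%.
1994: real = 3650.0/1.315 = 2775.67; growth vs 1993 (2773.76) = 0.07%.
1995: real = 4074.9/1.343 = 3034.18; growth vs 1994 (2775.67) = 9.31%.
1996: real = 4042.4/1.390 = 2908.20; growth vs 1995 (3034.18) = -4.15%.

1995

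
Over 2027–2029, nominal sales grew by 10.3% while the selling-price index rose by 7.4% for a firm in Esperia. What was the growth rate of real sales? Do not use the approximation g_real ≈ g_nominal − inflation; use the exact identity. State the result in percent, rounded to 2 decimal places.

(1 + g_nom) = (1 + g_real)(1 + π), so g_real = 1.1030 / 1.0740 − 1 = 0.02700.

2.70%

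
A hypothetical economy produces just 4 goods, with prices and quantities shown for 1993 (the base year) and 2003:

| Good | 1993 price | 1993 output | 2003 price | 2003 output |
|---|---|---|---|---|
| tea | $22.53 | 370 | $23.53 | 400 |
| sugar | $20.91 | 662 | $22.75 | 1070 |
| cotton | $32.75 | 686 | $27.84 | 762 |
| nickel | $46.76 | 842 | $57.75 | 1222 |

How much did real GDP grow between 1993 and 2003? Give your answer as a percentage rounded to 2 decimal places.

Real GDP 1993 = Nominal GDP 1993 = 22.53·370 + 20.91·662 + 32.75·686 + 46.76·842 = 84016.94.
Real GDP 2003 (at 1993 prices) = 22.53·400 + 20.91·1070 + 32.75·762 + 46.76·1222 = 113481.92.
Real growth = 113481.92/84016.94 − 1 = 0.3507.

35.07%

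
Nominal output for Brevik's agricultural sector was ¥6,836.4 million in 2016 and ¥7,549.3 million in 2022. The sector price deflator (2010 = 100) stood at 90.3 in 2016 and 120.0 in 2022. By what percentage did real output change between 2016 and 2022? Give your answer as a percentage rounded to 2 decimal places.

-16.90%

Deflate each year: 2016 → 6836.4/0.903 = 7570.76; 2022 → 7549.3/1.200 = 6291.08.
So real output changed by 6291.08/7570.76 − 1 = -0.1690, i.e. -16.90%.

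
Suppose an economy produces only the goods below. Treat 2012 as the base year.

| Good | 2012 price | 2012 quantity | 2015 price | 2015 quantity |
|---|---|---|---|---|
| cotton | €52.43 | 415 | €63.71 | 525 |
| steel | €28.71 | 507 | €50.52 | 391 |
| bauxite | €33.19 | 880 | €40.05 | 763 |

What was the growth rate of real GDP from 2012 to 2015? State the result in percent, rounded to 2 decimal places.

Real GDP 2012 = Nominal GDP 2012 = 52.43·415 + 28.71·507 + 33.19·880 = 65521.62.
Real GDP 2015 (at 2012 prices) = 52.43·525 + 28.71·391 + 33.19·763 = 64075.33.
Real growth = 64075.33/65521.62 − 1 = -0.0221.

-2.21%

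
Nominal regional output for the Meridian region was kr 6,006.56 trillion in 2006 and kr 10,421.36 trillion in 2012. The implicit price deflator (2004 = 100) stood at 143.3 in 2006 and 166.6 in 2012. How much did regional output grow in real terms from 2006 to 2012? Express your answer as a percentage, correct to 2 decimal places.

Real regional output 2006 = 6006.56 / 1.433 = 4191.60.
Real regional output 2012 = 10421.36 / 1.666 = 6255.32.
Real growth = 6255.32 / 4191.60 − 1 = 0.4923.

49.23%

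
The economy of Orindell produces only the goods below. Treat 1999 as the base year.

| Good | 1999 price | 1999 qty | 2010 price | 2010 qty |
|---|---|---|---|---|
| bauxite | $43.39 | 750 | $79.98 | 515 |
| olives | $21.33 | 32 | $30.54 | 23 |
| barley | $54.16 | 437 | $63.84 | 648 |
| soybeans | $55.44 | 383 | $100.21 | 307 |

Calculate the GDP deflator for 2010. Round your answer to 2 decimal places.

Nominal GDP 2010 = 79.98·515 + 30.54·23 + 63.84·648 + 100.21·307 = 114024.91.
Real GDP 2010 (at 1999 prices) = 43.39·515 + 21.33·23 + 54.16·648 + 55.44·307 = 74952.20.
Deflator = Nominal/Real × 100 = 114024.91/74952.20 × 100 = 152.130.

152.13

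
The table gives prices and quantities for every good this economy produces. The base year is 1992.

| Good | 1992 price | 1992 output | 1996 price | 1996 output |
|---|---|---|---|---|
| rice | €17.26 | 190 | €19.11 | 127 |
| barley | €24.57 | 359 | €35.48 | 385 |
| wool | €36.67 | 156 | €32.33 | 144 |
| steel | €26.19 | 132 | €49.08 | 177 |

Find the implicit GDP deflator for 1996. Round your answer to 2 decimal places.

136.45

Nominal GDP 1996 = 19.11·127 + 35.48·385 + 32.33·144 + 49.08·177 = 29429.45.
Real GDP 1996 (at 1992 prices) = 17.26·127 + 24.57·385 + 36.67·144 + 26.19·177 = 21567.58.
Deflator = Nominal/Real × 100 = 29429.45/21567.58 × 100 = 136.452.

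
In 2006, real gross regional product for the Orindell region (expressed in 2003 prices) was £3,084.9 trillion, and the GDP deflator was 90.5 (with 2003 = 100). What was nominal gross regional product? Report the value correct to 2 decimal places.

£2,791.83 trillion

Nominal gross regional product = Real × (GDP deflator/100) = 3084.9 × 0.905 = 2791.83.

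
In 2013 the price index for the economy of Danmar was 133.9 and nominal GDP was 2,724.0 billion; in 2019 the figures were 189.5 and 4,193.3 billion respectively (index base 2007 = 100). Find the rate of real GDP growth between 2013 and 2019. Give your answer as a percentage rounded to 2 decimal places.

Real GDP 2013 = 2724.0 / 1.339 = 2034.35.
Real GDP 2019 = 4193.3 / 1.895 = 2212.82.
Real growth = 2212.82 / 2034.35 − 1 = 0.0877.

8.77%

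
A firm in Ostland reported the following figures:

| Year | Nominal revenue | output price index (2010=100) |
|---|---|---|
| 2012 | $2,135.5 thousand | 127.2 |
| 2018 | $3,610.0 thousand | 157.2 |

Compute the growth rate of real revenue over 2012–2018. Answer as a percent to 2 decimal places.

36.79%

Real revenue 2012 = 2135.5 / 1.272 = 1678.85.
Real revenue 2018 = 3610.0 / 1.572 = 2296.44.
Real growth = 2296.44 / 1678.85 − 1 = 0.3679.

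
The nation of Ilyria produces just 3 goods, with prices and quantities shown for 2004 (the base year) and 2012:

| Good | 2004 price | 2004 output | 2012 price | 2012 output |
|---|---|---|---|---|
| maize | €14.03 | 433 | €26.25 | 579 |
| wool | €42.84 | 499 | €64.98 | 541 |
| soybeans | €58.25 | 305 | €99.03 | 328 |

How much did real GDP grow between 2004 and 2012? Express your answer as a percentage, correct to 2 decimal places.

Real GDP 2004 = Nominal GDP 2004 = 14.03·433 + 42.84·499 + 58.25·305 = 45218.40.
Real GDP 2012 (at 2004 prices) = 14.03·579 + 42.84·541 + 58.25·328 = 50405.81.
Real growth = 50405.81/45218.40 − 1 = 0.1147.

11.47%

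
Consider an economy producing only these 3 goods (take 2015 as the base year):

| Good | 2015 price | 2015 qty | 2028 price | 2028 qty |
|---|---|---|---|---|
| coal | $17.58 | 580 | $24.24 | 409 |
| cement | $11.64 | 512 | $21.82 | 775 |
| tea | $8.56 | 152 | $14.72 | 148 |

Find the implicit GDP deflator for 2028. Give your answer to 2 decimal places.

Nominal GDP 2028 = 24.24·409 + 21.82·775 + 14.72·148 = 29003.22.
Real GDP 2028 (at 2015 prices) = 17.58·409 + 11.64·775 + 8.56·148 = 17478.10.
Deflator = Nominal/Real × 100 = 29003.22/17478.10 × 100 = 165.940.

165.94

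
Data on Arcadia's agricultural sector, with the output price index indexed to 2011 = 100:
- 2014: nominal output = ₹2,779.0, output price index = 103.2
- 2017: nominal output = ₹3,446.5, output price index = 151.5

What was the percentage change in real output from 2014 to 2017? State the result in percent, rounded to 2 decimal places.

Deflate each year: 2014 → 2779.0/1.032 = 2692.83; 2017 → 3446.5/1.515 = 2274.92.
So real output changed by 2274.92/2692.83 − 1 = -0.1552, i.e. -15.52%.

-15.52%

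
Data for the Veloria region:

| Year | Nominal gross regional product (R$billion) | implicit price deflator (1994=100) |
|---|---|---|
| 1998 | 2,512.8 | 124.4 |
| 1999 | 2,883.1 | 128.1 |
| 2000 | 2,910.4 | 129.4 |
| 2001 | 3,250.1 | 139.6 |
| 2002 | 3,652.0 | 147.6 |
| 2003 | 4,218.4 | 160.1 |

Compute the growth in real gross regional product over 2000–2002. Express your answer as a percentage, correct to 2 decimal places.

10.01%

Real gross regional product 2000 = 2910.4/1.294 = 2249.15.
Real gross regional product 2002 = 3652.0/1.476 = 2474.25.
Change = 2474.25/2249.15 − 1 = 0.1001.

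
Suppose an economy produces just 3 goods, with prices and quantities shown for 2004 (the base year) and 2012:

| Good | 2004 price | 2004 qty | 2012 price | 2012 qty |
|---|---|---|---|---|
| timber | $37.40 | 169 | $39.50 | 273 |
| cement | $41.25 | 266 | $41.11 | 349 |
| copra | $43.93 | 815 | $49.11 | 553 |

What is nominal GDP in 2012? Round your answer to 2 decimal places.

Nominal GDP 2012 = Σ (p_2012 × q_2012) = 39.50·273 + 41.11·349 + 49.11·553 = 52288.72.

$52288.72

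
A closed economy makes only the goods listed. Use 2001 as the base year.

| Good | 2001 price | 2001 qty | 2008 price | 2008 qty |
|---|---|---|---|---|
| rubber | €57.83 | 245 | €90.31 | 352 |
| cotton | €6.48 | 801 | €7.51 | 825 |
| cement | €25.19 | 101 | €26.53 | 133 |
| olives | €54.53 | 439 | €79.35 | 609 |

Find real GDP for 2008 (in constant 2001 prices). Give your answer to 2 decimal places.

€62261.20

Real GDP 2008 = Σ (p_2001 × q_2008) = 57.83·352 + 6.48·825 + 25.19·133 + 54.53·609 = 62261.20.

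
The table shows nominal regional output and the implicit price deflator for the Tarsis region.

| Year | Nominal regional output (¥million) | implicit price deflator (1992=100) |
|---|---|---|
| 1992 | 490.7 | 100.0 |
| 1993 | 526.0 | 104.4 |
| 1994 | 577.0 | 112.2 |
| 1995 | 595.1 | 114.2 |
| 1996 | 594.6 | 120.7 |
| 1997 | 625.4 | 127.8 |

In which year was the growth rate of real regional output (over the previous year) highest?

1993

1993: real = 526.0/1.044 = 503.83; growth vs 1992 (490.70) = 2.68%.
1994: real = 577.0/1.122 = 514.26; growth vs 1993 (503.83) = 2.07%.
1995: real = 595.1/1.142 = 521.10; growth vs 1994 (514.26) = 1.33%.
1996: real = 594.6/1.207 = 492.63; growth vs 1995 (521.10) = -5.46%.
1997: real = 625.4/1.278 = 489.36; growth vs 1996 (492.63) = -0.66%.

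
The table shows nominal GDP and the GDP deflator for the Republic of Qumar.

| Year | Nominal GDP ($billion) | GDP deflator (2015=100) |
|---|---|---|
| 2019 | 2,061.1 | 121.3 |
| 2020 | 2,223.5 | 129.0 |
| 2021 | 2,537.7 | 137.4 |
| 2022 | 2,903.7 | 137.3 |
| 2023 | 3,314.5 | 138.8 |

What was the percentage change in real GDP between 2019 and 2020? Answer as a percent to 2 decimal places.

1.44%

Real GDP 2019 = 2061.1/1.213 = 1699.18.
Real GDP 2020 = 2223.5/1.290 = 1723.64.
Change = 1723.64/1699.18 − 1 = 0.0144.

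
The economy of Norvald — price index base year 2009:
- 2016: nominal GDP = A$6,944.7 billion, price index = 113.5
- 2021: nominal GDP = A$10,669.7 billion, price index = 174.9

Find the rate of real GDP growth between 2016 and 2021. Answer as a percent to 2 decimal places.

-0.30%

Deflate each year: 2016 → 6944.7/1.135 = 6118.68; 2021 → 10669.7/1.749 = 6100.46.
So real GDP changed by 6100.46/6118.68 − 1 = -0.0030, i.e. -0.30%.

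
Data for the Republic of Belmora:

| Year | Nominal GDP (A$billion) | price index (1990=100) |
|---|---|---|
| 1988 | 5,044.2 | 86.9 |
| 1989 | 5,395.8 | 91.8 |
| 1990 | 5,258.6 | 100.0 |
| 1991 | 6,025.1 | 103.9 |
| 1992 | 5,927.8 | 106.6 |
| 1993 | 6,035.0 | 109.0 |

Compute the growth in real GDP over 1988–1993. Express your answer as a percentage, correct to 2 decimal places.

-4.62%

Real GDP 1988 = 5044.2/0.869 = 5804.60.
Real GDP 1993 = 6035.0/1.090 = 5536.70.
Change = 5536.70/5804.60 − 1 = -0.0462.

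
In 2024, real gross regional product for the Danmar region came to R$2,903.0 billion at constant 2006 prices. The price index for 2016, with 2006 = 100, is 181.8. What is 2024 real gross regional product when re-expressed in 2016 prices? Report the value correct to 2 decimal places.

R$5,277.65 billion

Real gross regional product in 2016 prices = Real gross regional product in 2006 prices × (P_2016/P_2006) = 2903.0 × 1.818 = 5277.65.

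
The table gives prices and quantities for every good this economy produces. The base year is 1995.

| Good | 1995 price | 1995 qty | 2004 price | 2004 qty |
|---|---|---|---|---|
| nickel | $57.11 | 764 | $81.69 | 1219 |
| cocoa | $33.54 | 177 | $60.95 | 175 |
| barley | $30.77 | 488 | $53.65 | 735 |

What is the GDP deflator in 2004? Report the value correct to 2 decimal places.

Nominal GDP 2004 = 81.69·1219 + 60.95·175 + 53.65·735 = 149679.11.
Real GDP 2004 (at 1995 prices) = 57.11·1219 + 33.54·175 + 30.77·735 = 98102.54.
Deflator = Nominal/Real × 100 = 149679.11/98102.54 × 100 = 152.574.

152.57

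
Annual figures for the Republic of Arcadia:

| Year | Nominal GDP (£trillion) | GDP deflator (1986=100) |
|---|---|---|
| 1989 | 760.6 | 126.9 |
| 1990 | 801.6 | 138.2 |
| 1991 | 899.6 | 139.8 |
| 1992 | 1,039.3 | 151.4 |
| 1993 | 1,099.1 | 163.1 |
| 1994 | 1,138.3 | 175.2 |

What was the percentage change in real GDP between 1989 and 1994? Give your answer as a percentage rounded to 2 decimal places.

8.40%

Real GDP 1989 = 760.6/1.269 = 599.37.
Real GDP 1994 = 1138.3/1.752 = 649.71.
Change = 649.71/599.37 − 1 = 0.0840.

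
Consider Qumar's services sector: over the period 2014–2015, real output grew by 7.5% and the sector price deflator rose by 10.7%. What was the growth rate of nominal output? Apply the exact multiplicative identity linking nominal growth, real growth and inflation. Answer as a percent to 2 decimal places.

19.00%

(1 + g_nom) = (1 + g_real)(1 + π) = 1.0750 × 1.1070 = 1.19003.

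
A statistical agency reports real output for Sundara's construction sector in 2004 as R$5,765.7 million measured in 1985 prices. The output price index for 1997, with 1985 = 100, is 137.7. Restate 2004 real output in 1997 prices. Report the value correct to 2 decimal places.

R$7,939.37 million

Real output in 1997 prices = Real output in 1985 prices × (P_1997/P_1985) = 5765.7 × 1.377 = 7939.37.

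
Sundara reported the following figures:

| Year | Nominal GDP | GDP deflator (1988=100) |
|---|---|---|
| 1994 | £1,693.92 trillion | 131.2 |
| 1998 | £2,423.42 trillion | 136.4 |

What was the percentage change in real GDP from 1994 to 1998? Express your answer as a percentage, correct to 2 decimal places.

Real GDP 1994 = 1693.92 / 1.312 = 1291.10.
Real GDP 1998 = 2423.42 / 1.364 = 1776.70.
Real growth = 1776.70 / 1291.10 − 1 = 0.3761.

37.61%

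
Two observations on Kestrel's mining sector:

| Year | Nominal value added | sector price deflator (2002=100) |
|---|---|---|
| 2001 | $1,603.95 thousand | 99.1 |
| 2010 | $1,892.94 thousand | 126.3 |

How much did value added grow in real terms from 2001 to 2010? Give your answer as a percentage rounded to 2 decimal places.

Deflate each year: 2001 → 1603.95/0.991 = 1618.52; 2010 → 1892.94/1.263 = 1498.76.
So real value added changed by 1498.76/1618.52 − 1 = -0.0740, i.e. -7.40%.

-7.40%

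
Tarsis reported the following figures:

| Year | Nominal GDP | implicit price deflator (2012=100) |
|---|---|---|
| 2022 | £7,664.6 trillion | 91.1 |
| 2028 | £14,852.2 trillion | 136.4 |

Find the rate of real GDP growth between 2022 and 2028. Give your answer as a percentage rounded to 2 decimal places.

Real GDP 2022 = 7664.6 / 0.911 = 8413.39.
Real GDP 2028 = 14852.2 / 1.364 = 10888.71.
Real growth = 10888.71 / 8413.39 − 1 = 0.2942.

29.42%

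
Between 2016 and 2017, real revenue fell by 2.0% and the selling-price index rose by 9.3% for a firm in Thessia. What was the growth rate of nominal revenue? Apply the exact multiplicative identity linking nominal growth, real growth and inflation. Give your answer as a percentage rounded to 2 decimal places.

7.11%

(1 + g_nom) = (1 + g_real)(1 + π) = 0.9800 × 1.0930 = 1.07114.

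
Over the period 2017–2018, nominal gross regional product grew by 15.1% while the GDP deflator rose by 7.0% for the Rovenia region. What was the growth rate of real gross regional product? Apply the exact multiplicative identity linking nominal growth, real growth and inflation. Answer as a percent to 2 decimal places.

7.57%

(1 + g_nom) = (1 + g_real)(1 + π), so g_real = 1.1510 / 1.0700 − 1 = 0.07570.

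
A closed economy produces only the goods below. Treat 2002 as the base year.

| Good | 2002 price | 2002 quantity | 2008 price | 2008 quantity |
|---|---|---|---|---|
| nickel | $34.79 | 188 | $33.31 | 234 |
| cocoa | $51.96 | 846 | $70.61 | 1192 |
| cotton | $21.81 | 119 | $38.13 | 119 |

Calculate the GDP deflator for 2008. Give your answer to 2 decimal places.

Nominal GDP 2008 = 33.31·234 + 70.61·1192 + 38.13·119 = 96499.13.
Real GDP 2008 (at 2002 prices) = 34.79·234 + 51.96·1192 + 21.81·119 = 72672.57.
Deflator = Nominal/Real × 100 = 96499.13/72672.57 × 100 = 132.786.

132.79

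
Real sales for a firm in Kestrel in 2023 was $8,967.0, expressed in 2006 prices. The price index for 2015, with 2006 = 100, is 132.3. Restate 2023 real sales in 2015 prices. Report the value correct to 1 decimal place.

$11,863.3

Real sales in 2015 prices = Real sales in 2006 prices × (P_2015/P_2006) = 8967.0 × 1.323 = 11863.34.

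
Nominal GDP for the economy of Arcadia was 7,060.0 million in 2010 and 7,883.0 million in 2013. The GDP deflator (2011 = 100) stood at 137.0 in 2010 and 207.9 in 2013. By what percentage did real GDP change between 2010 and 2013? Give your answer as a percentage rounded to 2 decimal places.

-26.42%

Real GDP 2010 = 7060.0 / 1.370 = 5153.28.
Real GDP 2013 = 7883.0 / 2.079 = 3791.73.
Real growth = 3791.73 / 5153.28 − 1 = -0.2642.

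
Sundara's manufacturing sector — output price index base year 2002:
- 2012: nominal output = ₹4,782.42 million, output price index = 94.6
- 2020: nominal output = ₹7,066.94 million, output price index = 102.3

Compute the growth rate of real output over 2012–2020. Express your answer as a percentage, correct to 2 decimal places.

Real output 2012 = 4782.42 / 0.946 = 5055.41.
Real output 2020 = 7066.94 / 1.023 = 6908.05.
Real growth = 6908.05 / 5055.41 − 1 = 0.3665.

36.65%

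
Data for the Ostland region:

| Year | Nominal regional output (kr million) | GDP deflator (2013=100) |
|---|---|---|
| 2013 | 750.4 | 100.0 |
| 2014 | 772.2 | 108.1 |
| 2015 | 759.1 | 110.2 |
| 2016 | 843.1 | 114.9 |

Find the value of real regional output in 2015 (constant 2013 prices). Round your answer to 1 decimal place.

Real regional output 2015 = 759.1 / 1.102 = 688.84.

kr 688.8 million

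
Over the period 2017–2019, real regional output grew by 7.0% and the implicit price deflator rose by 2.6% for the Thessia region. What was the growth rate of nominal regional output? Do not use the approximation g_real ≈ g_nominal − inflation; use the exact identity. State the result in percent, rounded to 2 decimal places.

9.78%

(1 + g_nom) = (1 + g_real)(1 + π) = 1.0700 × 1.0260 = 1.09782.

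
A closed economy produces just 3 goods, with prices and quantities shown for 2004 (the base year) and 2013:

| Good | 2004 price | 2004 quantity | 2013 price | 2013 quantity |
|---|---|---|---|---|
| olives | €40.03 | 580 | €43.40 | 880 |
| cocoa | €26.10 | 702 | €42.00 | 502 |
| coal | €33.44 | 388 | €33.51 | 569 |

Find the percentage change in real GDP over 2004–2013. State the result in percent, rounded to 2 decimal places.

23.56%

Real GDP 2004 = Nominal GDP 2004 = 40.03·580 + 26.10·702 + 33.44·388 = 54514.32.
Real GDP 2013 (at 2004 prices) = 40.03·880 + 26.10·502 + 33.44·569 = 67355.96.
Real growth = 67355.96/54514.32 − 1 = 0.2356.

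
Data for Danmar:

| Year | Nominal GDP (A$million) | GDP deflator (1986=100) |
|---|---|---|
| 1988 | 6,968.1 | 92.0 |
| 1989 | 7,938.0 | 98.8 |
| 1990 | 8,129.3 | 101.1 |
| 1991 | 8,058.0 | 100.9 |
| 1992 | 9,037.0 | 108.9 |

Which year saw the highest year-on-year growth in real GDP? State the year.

1989

1989: real = 7938.0/0.988 = 8034.41; growth vs 1988 (7574.02) = 6.08%.
1990: real = 8129.3/1.011 = 8040.85; growth vs 1989 (8034.41) = 0.08%.
1991: real = 8058.0/1.009 = 7986.12; growth vs 1990 (8040.85) = -0.68%.
1992: real = 9037.0/1.089 = 8298.44; growth vs 1991 (7986.12) = 3.91%.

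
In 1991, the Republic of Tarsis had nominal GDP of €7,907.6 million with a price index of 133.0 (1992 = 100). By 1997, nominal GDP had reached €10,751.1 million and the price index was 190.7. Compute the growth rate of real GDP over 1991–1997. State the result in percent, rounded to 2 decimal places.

Real GDP 1991 = 7907.6 / 1.330 = 5945.56.
Real GDP 1997 = 10751.1 / 1.907 = 5637.70.
Real growth = 5637.70 / 5945.56 − 1 = -0.0518.

-5.18%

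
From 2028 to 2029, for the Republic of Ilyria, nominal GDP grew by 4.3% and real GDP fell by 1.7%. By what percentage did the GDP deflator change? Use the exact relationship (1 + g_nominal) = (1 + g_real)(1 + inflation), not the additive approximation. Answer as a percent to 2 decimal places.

6.10%

(1 + g_nom) = (1 + g_real)(1 + π), so π = 1.0430 / 0.9830 − 1 = 0.06104.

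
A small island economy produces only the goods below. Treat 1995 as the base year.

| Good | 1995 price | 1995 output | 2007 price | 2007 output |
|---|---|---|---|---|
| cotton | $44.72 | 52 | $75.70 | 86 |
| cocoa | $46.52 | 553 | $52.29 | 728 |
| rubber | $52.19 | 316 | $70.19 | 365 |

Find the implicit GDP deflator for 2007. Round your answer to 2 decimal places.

123.67

Nominal GDP 2007 = 75.70·86 + 52.29·728 + 70.19·365 = 70196.67.
Real GDP 2007 (at 1995 prices) = 44.72·86 + 46.52·728 + 52.19·365 = 56761.83.
Deflator = Nominal/Real × 100 = 70196.67/56761.83 × 100 = 123.669.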